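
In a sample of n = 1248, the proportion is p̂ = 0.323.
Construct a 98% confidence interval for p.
(0.292, 0.354)

Proportion CI:
SE = √(p̂(1-p̂)/n) = √(0.323 · 0.677 / 1248) = 0.01324

z* = 2.326
Margin = z* · SE = 2.326 · 0.01324 = 0.0308

CI: 0.323 ± 0.0308 = (0.292, 0.354)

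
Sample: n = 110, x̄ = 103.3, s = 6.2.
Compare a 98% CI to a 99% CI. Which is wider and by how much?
99% CI is wider by 0.31

df = 109
98% CI: t* = 2.361, (101.90, 104.70), width = 2 · t* · s/√n = 2.79
99% CI: t* = 2.622, (101.75, 104.85), width = 2 · t* · s/√n = 3.10

The 99% CI is wider by 3.10 - 2.79 = 0.31.
Higher confidence requires a wider interval.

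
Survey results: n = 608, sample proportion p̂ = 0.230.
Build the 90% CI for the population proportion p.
(0.202, 0.258)

Proportion CI:
SE = √(p̂(1-p̂)/n) = √(0.230 · 0.770 / 608) = 0.01707

z* = 1.645
Margin = z* · SE = 1.645 · 0.01707 = 0.0281

CI: 0.230 ± 0.0281 = (0.202, 0.258)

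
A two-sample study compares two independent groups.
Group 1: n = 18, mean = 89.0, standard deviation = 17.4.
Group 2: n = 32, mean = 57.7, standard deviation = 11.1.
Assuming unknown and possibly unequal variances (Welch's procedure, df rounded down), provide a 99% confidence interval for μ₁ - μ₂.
(18.58, 44.02)

Difference: x̄₁ - x̄₂ = 31.30
SE = √(s₁²/n₁ + s₂²/n₂) = √(17.4²/18 + 11.1²/32) = 4.5465
df = 24.96 → 24 (Welch–Satterthwaite, rounded down)
t* = 2.797

CI: 31.30 ± 2.797 · 4.5465 = 31.30 ± 12.72 = (18.58, 44.02)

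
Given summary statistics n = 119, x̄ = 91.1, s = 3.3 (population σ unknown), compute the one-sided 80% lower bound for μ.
μ ≥ 90.84

Lower bound (one-sided):
t* = 0.845 (one-sided for 80%)
Lower bound = x̄ - t* · s/√n = 91.1 - 0.845 · 3.3/√119 = 90.84

We are 80% confident that μ ≥ 90.84.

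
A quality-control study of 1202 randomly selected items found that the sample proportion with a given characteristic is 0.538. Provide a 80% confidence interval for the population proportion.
(0.520, 0.556)

Proportion CI:
SE = √(p̂(1-p̂)/n) = √(0.538 · 0.462 / 1202) = 0.01438

z* = 1.282
Margin = z* · SE = 1.282 · 0.01438 = 0.0184

CI: 0.538 ± 0.0184 = (0.520, 0.556)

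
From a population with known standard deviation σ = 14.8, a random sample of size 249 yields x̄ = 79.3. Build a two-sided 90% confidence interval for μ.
(77.76, 80.84)

z-interval (σ known):
z* = 1.645 for 90% confidence

Margin of error = z* · σ/√n = 1.645 · 14.8/√249 = 1.54

CI: (79.3 - 1.54, 79.3 + 1.54) = (77.76, 80.84)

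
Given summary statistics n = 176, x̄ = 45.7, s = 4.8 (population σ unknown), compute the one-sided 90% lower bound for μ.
μ ≥ 45.23

Lower bound (one-sided):
t* = 1.286 (one-sided for 90%)
Lower bound = x̄ - t* · s/√n = 45.7 - 1.286 · 4.8/√176 = 45.23

We are 90% confident that μ ≥ 45.23.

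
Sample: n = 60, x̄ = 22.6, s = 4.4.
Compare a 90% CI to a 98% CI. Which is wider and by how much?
98% CI is wider by 0.82

df = 59
90% CI: t* = 1.671, (21.65, 23.55), width = 2 · t* · s/√n = 1.90
98% CI: t* = 2.391, (21.24, 23.96), width = 2 · t* · s/√n = 2.72

The 98% CI is wider by 2.72 - 1.90 = 0.82.
Higher confidence requires a wider interval.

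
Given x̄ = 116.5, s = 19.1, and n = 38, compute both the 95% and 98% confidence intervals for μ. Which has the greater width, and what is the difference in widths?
98% CI is wider by 2.51

df = 37
95% CI: t* = 2.026, (110.22, 122.78), width = 2 · t* · s/√n = 12.55
98% CI: t* = 2.431, (108.97, 124.03), width = 2 · t* · s/√n = 15.06

The 98% CI is wider by 15.06 - 12.55 = 2.51.
Higher confidence requires a wider interval.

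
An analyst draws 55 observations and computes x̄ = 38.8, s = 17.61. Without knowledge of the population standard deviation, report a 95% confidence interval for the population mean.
(34.04, 43.56)

t-interval (σ unknown):
df = n - 1 = 54
t* = 2.005 for 95% confidence

Margin of error = t* · s/√n = 2.005 · 17.61/√55 = 4.76

CI: (34.04, 43.56)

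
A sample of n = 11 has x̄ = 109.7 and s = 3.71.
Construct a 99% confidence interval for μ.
(106.16, 113.24)

t-interval (σ unknown):
df = n - 1 = 10
t* = 3.169 for 99% confidence

Margin of error = t* · s/√n = 3.169 · 3.71/√11 = 3.54

CI: (106.16, 113.24)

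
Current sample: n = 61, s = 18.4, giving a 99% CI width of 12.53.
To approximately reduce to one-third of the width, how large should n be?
n ≈ 549

CI width ∝ 1/√n
To reduce width by factor 3, need √n to grow by 3 → need 3² = 9 times as many samples.

Current: n = 61, width = 12.53
New: n = 549, width ≈ 4.06

Width reduced by factor of 12.53/4.06 = 3.09.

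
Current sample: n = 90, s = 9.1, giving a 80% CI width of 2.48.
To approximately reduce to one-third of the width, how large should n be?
n ≈ 810

CI width ∝ 1/√n
To reduce width by factor 3, need √n to grow by 3 → need 3² = 9 times as many samples.

Current: n = 90, width = 2.48
New: n = 810, width ≈ 0.82

Width reduced by factor of 2.48/0.82 = 3.02.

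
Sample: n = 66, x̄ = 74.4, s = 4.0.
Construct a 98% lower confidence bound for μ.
μ ≥ 73.37

Lower bound (one-sided):
t* = 2.096 (one-sided for 98%)
Lower bound = x̄ - t* · s/√n = 74.4 - 2.096 · 4.0/√66 = 73.37

We are 98% confident that μ ≥ 73.37.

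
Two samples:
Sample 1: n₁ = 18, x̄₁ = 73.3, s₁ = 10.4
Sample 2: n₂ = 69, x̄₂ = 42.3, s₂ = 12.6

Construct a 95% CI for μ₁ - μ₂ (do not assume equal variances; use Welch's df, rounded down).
(25.12, 36.88)

Difference: x̄₁ - x̄₂ = 31.00
SE = √(s₁²/n₁ + s₂²/n₂) = √(10.4²/18 + 12.6²/69) = 2.8827
df = 31.36 → 31 (Welch–Satterthwaite, rounded down)
t* = 2.040

CI: 31.00 ± 2.040 · 2.8827 = 31.00 ± 5.88 = (25.12, 36.88)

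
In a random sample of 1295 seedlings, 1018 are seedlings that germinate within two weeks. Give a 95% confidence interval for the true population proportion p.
(0.764, 0.808)

Proportion CI:
p̂ = 1018/1295 = 0.78610
SE = √(p̂(1-p̂)/n) = √(0.78610 · 0.21390 / 1295) = 0.01139

z* = 1.960
Margin = z* · SE = 1.960 · 0.01139 = 0.0223

CI: 0.78610 ± 0.0223 = (0.764, 0.808)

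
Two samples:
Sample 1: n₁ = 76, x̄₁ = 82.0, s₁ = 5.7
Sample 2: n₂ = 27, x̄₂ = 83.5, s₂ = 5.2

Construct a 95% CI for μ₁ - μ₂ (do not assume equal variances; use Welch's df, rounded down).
(-3.90, 0.90)

Difference: x̄₁ - x̄₂ = -1.50
SE = √(s₁²/n₁ + s₂²/n₂) = √(5.7²/76 + 5.2²/27) = 1.1954
df = 49.79 → 49 (Welch–Satterthwaite, rounded down)
t* = 2.010

CI: -1.50 ± 2.010 · 1.1954 = -1.50 ± 2.40 = (-3.90, 0.90)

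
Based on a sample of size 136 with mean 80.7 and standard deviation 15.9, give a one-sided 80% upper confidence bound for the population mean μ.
μ ≤ 81.85

Upper bound (one-sided):
t* = 0.844 (one-sided for 80%)
Upper bound = x̄ + t* · s/√n = 80.7 + 0.844 · 15.9/√136 = 81.85

We are 80% confident that μ ≤ 81.85.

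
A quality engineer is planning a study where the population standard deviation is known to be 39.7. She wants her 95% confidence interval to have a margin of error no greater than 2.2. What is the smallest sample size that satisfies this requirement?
n ≥ 1251

For margin E ≤ 2.2:
n ≥ (z* · σ / E)²
n ≥ (1.960 · 39.7 / 2.2)²
n ≥ 1250.97

Minimum n = 1251 (rounding up)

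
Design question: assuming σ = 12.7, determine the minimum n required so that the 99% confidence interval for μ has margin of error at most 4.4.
n ≥ 56

For margin E ≤ 4.4:
n ≥ (z* · σ / E)²
n ≥ (2.576 · 12.7 / 4.4)²
n ≥ 55.28

Minimum n = 56 (rounding up)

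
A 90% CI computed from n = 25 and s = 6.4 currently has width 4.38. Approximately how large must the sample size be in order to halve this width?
n ≈ 100

CI width ∝ 1/√n
To reduce width by factor 2, need √n to grow by 2 → need 2² = 4 times as many samples.

Current: n = 25, width = 4.38
New: n = 100, width ≈ 2.12

Width reduced by factor of 4.38/2.12 = 2.07.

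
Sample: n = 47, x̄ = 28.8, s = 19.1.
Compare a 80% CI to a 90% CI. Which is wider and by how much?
90% CI is wider by 2.12

df = 46
80% CI: t* = 1.300, (25.18, 32.42), width = 2 · t* · s/√n = 7.24
90% CI: t* = 1.679, (24.12, 33.48), width = 2 · t* · s/√n = 9.36

The 90% CI is wider by 9.36 - 7.24 = 2.12.
Higher confidence requires a wider interval.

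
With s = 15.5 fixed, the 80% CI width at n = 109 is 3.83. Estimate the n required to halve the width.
n ≈ 436

CI width ∝ 1/√n
To reduce width by factor 2, need √n to grow by 2 → need 2² = 4 times as many samples.

Current: n = 109, width = 3.83
New: n = 436, width ≈ 1.91

Width reduced by factor of 3.83/1.91 = 2.01.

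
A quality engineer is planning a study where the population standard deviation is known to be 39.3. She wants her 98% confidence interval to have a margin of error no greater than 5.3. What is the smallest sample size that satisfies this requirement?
n ≥ 298

For margin E ≤ 5.3:
n ≥ (z* · σ / E)²
n ≥ (2.326 · 39.3 / 5.3)²
n ≥ 297.48

Minimum n = 298 (rounding up)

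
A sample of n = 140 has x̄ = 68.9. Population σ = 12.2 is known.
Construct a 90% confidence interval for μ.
(67.20, 70.60)

z-interval (σ known):
z* = 1.645 for 90% confidence

Margin of error = z* · σ/√n = 1.645 · 12.2/√140 = 1.70

CI: (68.9 - 1.70, 68.9 + 1.70) = (67.20, 70.60)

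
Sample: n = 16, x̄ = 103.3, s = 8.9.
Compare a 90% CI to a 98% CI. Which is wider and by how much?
98% CI is wider by 3.78

df = 15
90% CI: t* = 1.753, (99.40, 107.20), width = 2 · t* · s/√n = 7.80
98% CI: t* = 2.602, (97.51, 109.09), width = 2 · t* · s/√n = 11.58

The 98% CI is wider by 11.58 - 7.80 = 3.78.
Higher confidence requires a wider interval.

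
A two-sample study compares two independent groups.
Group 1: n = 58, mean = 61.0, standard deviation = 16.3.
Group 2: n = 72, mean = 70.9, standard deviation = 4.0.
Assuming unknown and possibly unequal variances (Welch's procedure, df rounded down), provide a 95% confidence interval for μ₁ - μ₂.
(-14.28, -5.52)

Difference: x̄₁ - x̄₂ = -9.90
SE = √(s₁²/n₁ + s₂²/n₂) = √(16.3²/58 + 4.0²/72) = 2.1916
df = 62.55 → 62 (Welch–Satterthwaite, rounded down)
t* = 1.999

CI: -9.90 ± 1.999 · 2.1916 = -9.90 ± 4.38 = (-14.28, -5.52)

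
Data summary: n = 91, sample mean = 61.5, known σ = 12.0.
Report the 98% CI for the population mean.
(58.57, 64.43)

z-interval (σ known):
z* = 2.326 for 98% confidence

Margin of error = z* · σ/√n = 2.326 · 12.0/√91 = 2.93

CI: (61.5 - 2.93, 61.5 + 2.93) = (58.57, 64.43)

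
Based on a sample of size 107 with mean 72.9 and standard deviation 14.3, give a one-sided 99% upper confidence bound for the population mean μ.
μ ≤ 76.17

Upper bound (one-sided):
t* = 2.362 (one-sided for 99%)
Upper bound = x̄ + t* · s/√n = 72.9 + 2.362 · 14.3/√107 = 76.17

We are 99% confident that μ ≤ 76.17.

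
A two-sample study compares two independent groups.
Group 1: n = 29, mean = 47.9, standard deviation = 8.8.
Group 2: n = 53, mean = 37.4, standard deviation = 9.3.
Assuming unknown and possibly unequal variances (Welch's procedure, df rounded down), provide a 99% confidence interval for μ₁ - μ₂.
(4.98, 16.02)

Difference: x̄₁ - x̄₂ = 10.50
SE = √(s₁²/n₁ + s₂²/n₂) = √(8.8²/29 + 9.3²/53) = 2.0742
df = 60.51 → 60 (Welch–Satterthwaite, rounded down)
t* = 2.660

CI: 10.50 ± 2.660 · 2.0742 = 10.50 ± 5.52 = (4.98, 16.02)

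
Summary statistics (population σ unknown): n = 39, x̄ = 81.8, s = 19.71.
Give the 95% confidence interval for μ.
(75.41, 88.19)

t-interval (σ unknown):
df = n - 1 = 38
t* = 2.024 for 95% confidence

Margin of error = t* · s/√n = 2.024 · 19.71/√39 = 6.39

CI: (75.41, 88.19)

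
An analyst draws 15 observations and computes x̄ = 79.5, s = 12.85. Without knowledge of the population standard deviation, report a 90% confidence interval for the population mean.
(73.66, 85.34)

t-interval (σ unknown):
df = n - 1 = 14
t* = 1.761 for 90% confidence

Margin of error = t* · s/√n = 1.761 · 12.85/√15 = 5.84

CI: (73.66, 85.34)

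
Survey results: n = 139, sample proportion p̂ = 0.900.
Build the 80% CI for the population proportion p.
(0.867, 0.933)

Proportion CI:
SE = √(p̂(1-p̂)/n) = √(0.900 · 0.100 / 139) = 0.02545

z* = 1.282
Margin = z* · SE = 1.282 · 0.02545 = 0.0326

CI: 0.900 ± 0.0326 = (0.867, 0.933)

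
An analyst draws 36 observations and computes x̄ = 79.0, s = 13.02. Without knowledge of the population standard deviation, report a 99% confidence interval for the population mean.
(73.09, 84.91)

t-interval (σ unknown):
df = n - 1 = 35
t* = 2.724 for 99% confidence

Margin of error = t* · s/√n = 2.724 · 13.02/√36 = 5.91

CI: (73.09, 84.91)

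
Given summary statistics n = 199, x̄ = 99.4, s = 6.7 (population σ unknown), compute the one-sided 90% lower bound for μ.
μ ≥ 98.79

Lower bound (one-sided):
t* = 1.286 (one-sided for 90%)
Lower bound = x̄ - t* · s/√n = 99.4 - 1.286 · 6.7/√199 = 98.79

We are 90% confident that μ ≥ 98.79.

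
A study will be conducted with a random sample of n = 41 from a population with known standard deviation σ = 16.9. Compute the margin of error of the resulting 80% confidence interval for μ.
Margin of error = 3.38

Margin of error = z* · σ/√n
= 1.282 · 16.9/√41
= 1.282 · 16.9/6.4031
= 3.38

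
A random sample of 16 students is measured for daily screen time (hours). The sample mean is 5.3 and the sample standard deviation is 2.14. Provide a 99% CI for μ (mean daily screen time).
(3.72, 6.88)

t-interval (σ unknown):
df = n - 1 = 15
t* = 2.947 for 99% confidence

Margin of error = t* · s/√n = 2.947 · 2.14/√16 = 1.58

CI: (3.72, 6.88)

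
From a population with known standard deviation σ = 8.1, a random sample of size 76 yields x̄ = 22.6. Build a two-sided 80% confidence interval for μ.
(21.41, 23.79)

z-interval (σ known):
z* = 1.282 for 80% confidence

Margin of error = z* · σ/√n = 1.282 · 8.1/√76 = 1.19

CI: (22.6 - 1.19, 22.6 + 1.19) = (21.41, 23.79)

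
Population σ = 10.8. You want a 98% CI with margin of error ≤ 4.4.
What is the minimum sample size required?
n ≥ 33

For margin E ≤ 4.4:
n ≥ (z* · σ / E)²
n ≥ (2.326 · 10.8 / 4.4)²
n ≥ 32.60

Minimum n = 33 (rounding up)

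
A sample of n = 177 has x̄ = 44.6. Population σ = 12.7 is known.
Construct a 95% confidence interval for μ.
(42.73, 46.47)

z-interval (σ known):
z* = 1.960 for 95% confidence

Margin of error = z* · σ/√n = 1.960 · 12.7/√177 = 1.87

CI: (44.6 - 1.87, 44.6 + 1.87) = (42.73, 46.47)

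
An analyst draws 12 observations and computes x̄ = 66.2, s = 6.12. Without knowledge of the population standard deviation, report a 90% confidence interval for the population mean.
(63.03, 69.37)

t-interval (σ unknown):
df = n - 1 = 11
t* = 1.796 for 90% confidence

Margin of error = t* · s/√n = 1.796 · 6.12/√12 = 3.17

CI: (63.03, 69.37)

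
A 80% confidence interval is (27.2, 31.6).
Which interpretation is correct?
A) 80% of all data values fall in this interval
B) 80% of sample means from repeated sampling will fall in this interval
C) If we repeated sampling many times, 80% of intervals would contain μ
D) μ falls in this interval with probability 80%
C

A) Wrong — a CI is about the parameter μ, not individual data values.
B) Wrong — coverage applies to intervals containing μ, not to future x̄ values.
C) Correct — this is the frequentist long-run coverage interpretation.
D) Wrong — μ is fixed; the randomness lives in the interval, not in μ.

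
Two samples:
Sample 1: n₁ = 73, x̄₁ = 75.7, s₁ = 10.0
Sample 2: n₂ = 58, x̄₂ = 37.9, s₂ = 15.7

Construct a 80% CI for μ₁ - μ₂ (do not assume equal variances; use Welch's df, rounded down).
(34.74, 40.86)

Difference: x̄₁ - x̄₂ = 37.80
SE = √(s₁²/n₁ + s₂²/n₂) = √(10.0²/73 + 15.7²/58) = 2.3706
df = 92.09 → 92 (Welch–Satterthwaite, rounded down)
t* = 1.291

CI: 37.80 ± 1.291 · 2.3706 = 37.80 ± 3.06 = (34.74, 40.86)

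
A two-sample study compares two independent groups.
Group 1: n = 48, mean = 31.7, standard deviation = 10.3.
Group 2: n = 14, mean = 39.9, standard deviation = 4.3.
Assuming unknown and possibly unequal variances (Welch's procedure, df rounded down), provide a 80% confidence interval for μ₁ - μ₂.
(-10.64, -5.76)

Difference: x̄₁ - x̄₂ = -8.20
SE = √(s₁²/n₁ + s₂²/n₂) = √(10.3²/48 + 4.3²/14) = 1.8791
df = 52.36 → 52 (Welch–Satterthwaite, rounded down)
t* = 1.298

CI: -8.20 ± 1.298 · 1.8791 = -8.20 ± 2.44 = (-10.64, -5.76)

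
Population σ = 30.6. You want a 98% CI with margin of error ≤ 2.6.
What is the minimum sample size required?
n ≥ 750

For margin E ≤ 2.6:
n ≥ (z* · σ / E)²
n ≥ (2.326 · 30.6 / 2.6)²
n ≥ 749.40

Minimum n = 750 (rounding up)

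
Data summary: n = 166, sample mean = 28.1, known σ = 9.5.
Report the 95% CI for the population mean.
(26.65, 29.55)

z-interval (σ known):
z* = 1.960 for 95% confidence

Margin of error = z* · σ/√n = 1.960 · 9.5/√166 = 1.45

CI: (28.1 - 1.45, 28.1 + 1.45) = (26.65, 29.55)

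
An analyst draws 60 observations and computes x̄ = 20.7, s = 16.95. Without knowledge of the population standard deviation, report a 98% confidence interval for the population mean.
(15.47, 25.93)

t-interval (σ unknown):
df = n - 1 = 59
t* = 2.391 for 98% confidence

Margin of error = t* · s/√n = 2.391 · 16.95/√60 = 5.23

CI: (15.47, 25.93)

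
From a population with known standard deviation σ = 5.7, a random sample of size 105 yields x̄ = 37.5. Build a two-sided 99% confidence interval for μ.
(36.07, 38.93)

z-interval (σ known):
z* = 2.576 for 99% confidence

Margin of error = z* · σ/√n = 2.576 · 5.7/√105 = 1.43

CI: (37.5 - 1.43, 37.5 + 1.43) = (36.07, 38.93)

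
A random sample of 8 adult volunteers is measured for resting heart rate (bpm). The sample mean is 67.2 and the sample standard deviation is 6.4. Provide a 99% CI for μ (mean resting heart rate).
(59.28, 75.12)

t-interval (σ unknown):
df = n - 1 = 7
t* = 3.499 for 99% confidence

Margin of error = t* · s/√n = 3.499 · 6.4/√8 = 7.92

CI: (59.28, 75.12)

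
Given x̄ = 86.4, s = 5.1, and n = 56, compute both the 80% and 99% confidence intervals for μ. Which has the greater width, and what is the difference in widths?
99% CI is wider by 1.87

df = 55
80% CI: t* = 1.297, (85.52, 87.28), width = 2 · t* · s/√n = 1.77
99% CI: t* = 2.668, (84.58, 88.22), width = 2 · t* · s/√n = 3.64

The 99% CI is wider by 3.64 - 1.77 = 1.87.
Higher confidence requires a wider interval.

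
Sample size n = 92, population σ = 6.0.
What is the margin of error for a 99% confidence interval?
Margin of error = 1.61

Margin of error = z* · σ/√n
= 2.576 · 6.0/√92
= 2.576 · 6.0/9.5917
= 1.61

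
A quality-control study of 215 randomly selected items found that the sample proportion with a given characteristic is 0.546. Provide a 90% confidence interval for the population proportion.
(0.490, 0.602)

Proportion CI:
SE = √(p̂(1-p̂)/n) = √(0.546 · 0.454 / 215) = 0.03396

z* = 1.645
Margin = z* · SE = 1.645 · 0.03396 = 0.0559

CI: 0.546 ± 0.0559 = (0.490, 0.602)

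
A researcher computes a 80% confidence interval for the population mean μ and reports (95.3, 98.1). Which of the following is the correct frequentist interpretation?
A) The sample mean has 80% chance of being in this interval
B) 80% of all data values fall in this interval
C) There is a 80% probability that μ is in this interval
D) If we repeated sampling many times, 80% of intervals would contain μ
D

A) Wrong — x̄ is observed and sits in the interval by construction.
B) Wrong — a CI is about the parameter μ, not individual data values.
C) Wrong — μ is fixed; the randomness lives in the interval, not in μ.
D) Correct — this is the frequentist long-run coverage interpretation.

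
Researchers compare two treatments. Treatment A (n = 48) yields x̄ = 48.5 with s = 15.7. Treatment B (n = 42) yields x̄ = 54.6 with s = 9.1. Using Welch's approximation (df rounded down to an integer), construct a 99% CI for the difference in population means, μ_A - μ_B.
(-13.14, 0.94)

Difference: x̄₁ - x̄₂ = -6.10
SE = √(s₁²/n₁ + s₂²/n₂) = √(15.7²/48 + 9.1²/42) = 2.6659
df = 77.01 → 77 (Welch–Satterthwaite, rounded down)
t* = 2.641

CI: -6.10 ± 2.641 · 2.6659 = -6.10 ± 7.04 = (-13.14, 0.94)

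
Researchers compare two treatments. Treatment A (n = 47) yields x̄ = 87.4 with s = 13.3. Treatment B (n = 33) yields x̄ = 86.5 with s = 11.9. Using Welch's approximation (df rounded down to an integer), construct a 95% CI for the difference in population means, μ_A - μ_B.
(-4.76, 6.56)

Difference: x̄₁ - x̄₂ = 0.90
SE = √(s₁²/n₁ + s₂²/n₂) = √(13.3²/47 + 11.9²/33) = 2.8381
df = 73.45 → 73 (Welch–Satterthwaite, rounded down)
t* = 1.993

CI: 0.90 ± 1.993 · 2.8381 = 0.90 ± 5.66 = (-4.76, 6.56)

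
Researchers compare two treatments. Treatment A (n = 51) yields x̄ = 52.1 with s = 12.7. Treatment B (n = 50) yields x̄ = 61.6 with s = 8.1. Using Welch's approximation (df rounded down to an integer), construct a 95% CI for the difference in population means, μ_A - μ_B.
(-13.71, -5.29)

Difference: x̄₁ - x̄₂ = -9.50
SE = √(s₁²/n₁ + s₂²/n₂) = √(12.7²/51 + 8.1²/50) = 2.1154
df = 85.14 → 85 (Welch–Satterthwaite, rounded down)
t* = 1.988

CI: -9.50 ± 1.988 · 2.1154 = -9.50 ± 4.21 = (-13.71, -5.29)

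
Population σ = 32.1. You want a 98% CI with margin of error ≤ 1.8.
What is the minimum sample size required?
n ≥ 1721

For margin E ≤ 1.8:
n ≥ (z* · σ / E)²
n ≥ (2.326 · 32.1 / 1.8)²
n ≥ 1720.62

Minimum n = 1721 (rounding up)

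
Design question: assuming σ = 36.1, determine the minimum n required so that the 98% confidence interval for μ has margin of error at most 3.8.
n ≥ 489

For margin E ≤ 3.8:
n ≥ (z* · σ / E)²
n ≥ (2.326 · 36.1 / 3.8)²
n ≥ 488.28

Minimum n = 489 (rounding up)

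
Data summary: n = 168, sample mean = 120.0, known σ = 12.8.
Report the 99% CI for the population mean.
(117.46, 122.54)

z-interval (σ known):
z* = 2.576 for 99% confidence

Margin of error = z* · σ/√n = 2.576 · 12.8/√168 = 2.54

CI: (120.0 - 2.54, 120.0 + 2.54) = (117.46, 122.54)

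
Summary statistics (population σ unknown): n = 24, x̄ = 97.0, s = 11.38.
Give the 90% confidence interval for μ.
(93.02, 100.98)

t-interval (σ unknown):
df = n - 1 = 23
t* = 1.714 for 90% confidence

Margin of error = t* · s/√n = 1.714 · 11.38/√24 = 3.98

CI: (93.02, 100.98)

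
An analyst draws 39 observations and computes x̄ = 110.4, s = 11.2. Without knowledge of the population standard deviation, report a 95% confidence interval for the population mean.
(106.77, 114.03)

t-interval (σ unknown):
df = n - 1 = 38
t* = 2.024 for 95% confidence

Margin of error = t* · s/√n = 2.024 · 11.2/√39 = 3.63

CI: (106.77, 114.03)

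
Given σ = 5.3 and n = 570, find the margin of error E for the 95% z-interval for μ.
Margin of error = 0.44

Margin of error = z* · σ/√n
= 1.960 · 5.3/√570
= 1.960 · 5.3/23.8747
= 0.44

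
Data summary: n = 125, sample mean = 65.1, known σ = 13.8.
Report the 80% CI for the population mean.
(63.52, 66.68)

z-interval (σ known):
z* = 1.282 for 80% confidence

Margin of error = z* · σ/√n = 1.282 · 13.8/√125 = 1.58

CI: (65.1 - 1.58, 65.1 + 1.58) = (63.52, 66.68)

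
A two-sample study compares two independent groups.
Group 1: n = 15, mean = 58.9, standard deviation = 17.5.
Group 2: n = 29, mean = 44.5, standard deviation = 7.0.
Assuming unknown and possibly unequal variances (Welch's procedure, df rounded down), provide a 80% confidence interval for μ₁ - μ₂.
(8.11, 20.69)

Difference: x̄₁ - x̄₂ = 14.40
SE = √(s₁²/n₁ + s₂²/n₂) = √(17.5²/15 + 7.0²/29) = 4.7017
df = 16.36 → 16 (Welch–Satterthwaite, rounded down)
t* = 1.337

CI: 14.40 ± 1.337 · 4.7017 = 14.40 ± 6.29 = (8.11, 20.69)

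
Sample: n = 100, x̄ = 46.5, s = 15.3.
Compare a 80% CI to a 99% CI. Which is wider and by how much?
99% CI is wider by 4.09

df = 99
80% CI: t* = 1.290, (44.53, 48.47), width = 2 · t* · s/√n = 3.95
99% CI: t* = 2.626, (42.48, 50.52), width = 2 · t* · s/√n = 8.04

The 99% CI is wider by 8.04 - 3.95 = 4.09.
Higher confidence requires a wider interval.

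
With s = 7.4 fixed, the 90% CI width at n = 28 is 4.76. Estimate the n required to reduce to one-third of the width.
n ≈ 252

CI width ∝ 1/√n
To reduce width by factor 3, need √n to grow by 3 → need 3² = 9 times as many samples.

Current: n = 28, width = 4.76
New: n = 252, width ≈ 1.54

Width reduced by factor of 4.76/1.54 = 3.09.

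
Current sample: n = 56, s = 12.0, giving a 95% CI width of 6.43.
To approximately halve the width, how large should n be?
n ≈ 224

CI width ∝ 1/√n
To reduce width by factor 2, need √n to grow by 2 → need 2² = 4 times as many samples.

Current: n = 56, width = 6.43
New: n = 224, width ≈ 3.16

Width reduced by factor of 6.43/3.16 = 2.03.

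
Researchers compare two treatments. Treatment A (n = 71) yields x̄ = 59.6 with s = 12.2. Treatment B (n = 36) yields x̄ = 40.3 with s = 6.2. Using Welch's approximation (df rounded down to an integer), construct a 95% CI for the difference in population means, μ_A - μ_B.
(15.77, 22.83)

Difference: x̄₁ - x̄₂ = 19.30
SE = √(s₁²/n₁ + s₂²/n₂) = √(12.2²/71 + 6.2²/36) = 1.7788
df = 104.99 → 104 (Welch–Satterthwaite, rounded down)
t* = 1.983

CI: 19.30 ± 1.983 · 1.7788 = 19.30 ± 3.53 = (15.77, 22.83)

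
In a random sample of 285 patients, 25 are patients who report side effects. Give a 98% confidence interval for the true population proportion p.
(0.049, 0.127)

Proportion CI:
p̂ = 25/285 = 0.08772
SE = √(p̂(1-p̂)/n) = √(0.08772 · 0.91228 / 285) = 0.01676

z* = 2.326
Margin = z* · SE = 2.326 · 0.01676 = 0.0390

CI: 0.08772 ± 0.0390 = (0.049, 0.127)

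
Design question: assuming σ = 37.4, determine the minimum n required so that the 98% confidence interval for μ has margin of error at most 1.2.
n ≥ 5256

For margin E ≤ 1.2:
n ≥ (z* · σ / E)²
n ≥ (2.326 · 37.4 / 1.2)²
n ≥ 5255.33

Minimum n = 5256 (rounding up)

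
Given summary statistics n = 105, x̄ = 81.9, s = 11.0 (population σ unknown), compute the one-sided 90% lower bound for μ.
μ ≥ 80.52

Lower bound (one-sided):
t* = 1.290 (one-sided for 90%)
Lower bound = x̄ - t* · s/√n = 81.9 - 1.290 · 11.0/√105 = 80.52

We are 90% confident that μ ≥ 80.52.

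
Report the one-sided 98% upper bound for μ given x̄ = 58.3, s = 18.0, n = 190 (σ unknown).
μ ≤ 61.00

Upper bound (one-sided):
t* = 2.068 (one-sided for 98%)
Upper bound = x̄ + t* · s/√n = 58.3 + 2.068 · 18.0/√190 = 61.00

We are 98% confident that μ ≤ 61.00.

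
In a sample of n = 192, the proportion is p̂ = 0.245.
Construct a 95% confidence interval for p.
(0.184, 0.306)

Proportion CI:
SE = √(p̂(1-p̂)/n) = √(0.245 · 0.755 / 192) = 0.03104

z* = 1.960
Margin = z* · SE = 1.960 · 0.03104 = 0.0608

CI: 0.245 ± 0.0608 = (0.184, 0.306)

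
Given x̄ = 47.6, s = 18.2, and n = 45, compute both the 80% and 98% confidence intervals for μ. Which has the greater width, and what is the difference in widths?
98% CI is wider by 6.04

df = 44
80% CI: t* = 1.301, (44.07, 51.13), width = 2 · t* · s/√n = 7.06
98% CI: t* = 2.414, (41.05, 54.15), width = 2 · t* · s/√n = 13.10

The 98% CI is wider by 13.10 - 7.06 = 6.04.
Higher confidence requires a wider interval.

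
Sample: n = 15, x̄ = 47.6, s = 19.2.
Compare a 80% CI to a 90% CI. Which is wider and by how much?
90% CI is wider by 4.12

df = 14
80% CI: t* = 1.345, (40.93, 54.27), width = 2 · t* · s/√n = 13.34
90% CI: t* = 1.761, (38.87, 56.33), width = 2 · t* · s/√n = 17.46

The 90% CI is wider by 17.46 - 13.34 = 4.12.
Higher confidence requires a wider interval.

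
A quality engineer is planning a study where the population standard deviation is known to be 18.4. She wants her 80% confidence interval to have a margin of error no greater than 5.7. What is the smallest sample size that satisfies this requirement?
n ≥ 18

For margin E ≤ 5.7:
n ≥ (z* · σ / E)²
n ≥ (1.282 · 18.4 / 5.7)²
n ≥ 17.13

Minimum n = 18 (rounding up)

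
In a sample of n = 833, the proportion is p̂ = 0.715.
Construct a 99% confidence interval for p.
(0.675, 0.755)

Proportion CI:
SE = √(p̂(1-p̂)/n) = √(0.715 · 0.285 / 833) = 0.01564

z* = 2.576
Margin = z* · SE = 2.576 · 0.01564 = 0.0403

CI: 0.715 ± 0.0403 = (0.675, 0.755)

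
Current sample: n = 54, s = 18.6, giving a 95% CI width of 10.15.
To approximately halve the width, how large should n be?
n ≈ 216

CI width ∝ 1/√n
To reduce width by factor 2, need √n to grow by 2 → need 2² = 4 times as many samples.

Current: n = 54, width = 10.15
New: n = 216, width ≈ 4.99

Width reduced by factor of 10.15/4.99 = 2.03.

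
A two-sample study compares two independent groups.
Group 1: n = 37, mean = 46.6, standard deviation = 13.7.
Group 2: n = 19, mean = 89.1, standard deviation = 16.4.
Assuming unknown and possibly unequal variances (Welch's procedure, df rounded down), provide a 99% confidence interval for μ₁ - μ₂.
(-54.53, -30.47)

Difference: x̄₁ - x̄₂ = -42.50
SE = √(s₁²/n₁ + s₂²/n₂) = √(13.7²/37 + 16.4²/19) = 4.3850
df = 31.21 → 31 (Welch–Satterthwaite, rounded down)
t* = 2.744

CI: -42.50 ± 2.744 · 4.3850 = -42.50 ± 12.03 = (-54.53, -30.47)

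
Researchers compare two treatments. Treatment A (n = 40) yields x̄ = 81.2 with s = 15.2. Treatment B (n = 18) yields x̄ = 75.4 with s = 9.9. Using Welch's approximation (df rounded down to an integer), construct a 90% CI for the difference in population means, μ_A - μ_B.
(0.18, 11.42)

Difference: x̄₁ - x̄₂ = 5.80
SE = √(s₁²/n₁ + s₂²/n₂) = √(15.2²/40 + 9.9²/18) = 3.3498
df = 48.44 → 48 (Welch–Satterthwaite, rounded down)
t* = 1.677

CI: 5.80 ± 1.677 · 3.3498 = 5.80 ± 5.62 = (0.18, 11.42)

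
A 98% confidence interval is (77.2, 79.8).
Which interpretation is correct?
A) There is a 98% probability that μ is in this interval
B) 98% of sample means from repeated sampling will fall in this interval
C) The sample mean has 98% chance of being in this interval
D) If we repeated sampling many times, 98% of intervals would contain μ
D

A) Wrong — μ is fixed; the randomness lives in the interval, not in μ.
B) Wrong — coverage applies to intervals containing μ, not to future x̄ values.
C) Wrong — x̄ is observed and sits in the interval by construction.
D) Correct — this is the frequentist long-run coverage interpretation.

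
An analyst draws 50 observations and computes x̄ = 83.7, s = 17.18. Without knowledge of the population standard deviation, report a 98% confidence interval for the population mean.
(77.86, 89.54)

t-interval (σ unknown):
df = n - 1 = 49
t* = 2.405 for 98% confidence

Margin of error = t* · s/√n = 2.405 · 17.18/√50 = 5.84

CI: (77.86, 89.54)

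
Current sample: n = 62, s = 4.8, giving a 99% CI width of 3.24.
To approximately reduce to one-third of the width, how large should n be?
n ≈ 558

CI width ∝ 1/√n
To reduce width by factor 3, need √n to grow by 3 → need 3² = 9 times as many samples.

Current: n = 62, width = 3.24
New: n = 558, width ≈ 1.05

Width reduced by factor of 3.24/1.05 = 3.09.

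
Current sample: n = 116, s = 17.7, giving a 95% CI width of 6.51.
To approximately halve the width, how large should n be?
n ≈ 464

CI width ∝ 1/√n
To reduce width by factor 2, need √n to grow by 2 → need 2² = 4 times as many samples.

Current: n = 116, width = 6.51
New: n = 464, width ≈ 3.23

Width reduced by factor of 6.51/3.23 = 2.02.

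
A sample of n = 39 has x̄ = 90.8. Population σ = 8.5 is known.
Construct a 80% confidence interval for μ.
(89.06, 92.54)

z-interval (σ known):
z* = 1.282 for 80% confidence

Margin of error = z* · σ/√n = 1.282 · 8.5/√39 = 1.74

CI: (90.8 - 1.74, 90.8 + 1.74) = (89.06, 92.54)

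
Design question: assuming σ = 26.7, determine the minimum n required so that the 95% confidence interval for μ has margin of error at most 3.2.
n ≥ 268

For margin E ≤ 3.2:
n ≥ (z* · σ / E)²
n ≥ (1.960 · 26.7 / 3.2)²
n ≥ 267.45

Minimum n = 268 (rounding up)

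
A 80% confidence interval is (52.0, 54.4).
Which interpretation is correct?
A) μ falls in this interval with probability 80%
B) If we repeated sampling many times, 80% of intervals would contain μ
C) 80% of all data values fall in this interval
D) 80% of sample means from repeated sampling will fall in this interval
B

A) Wrong — μ is fixed; the randomness lives in the interval, not in μ.
B) Correct — this is the frequentist long-run coverage interpretation.
C) Wrong — a CI is about the parameter μ, not individual data values.
D) Wrong — coverage applies to intervals containing μ, not to future x̄ values.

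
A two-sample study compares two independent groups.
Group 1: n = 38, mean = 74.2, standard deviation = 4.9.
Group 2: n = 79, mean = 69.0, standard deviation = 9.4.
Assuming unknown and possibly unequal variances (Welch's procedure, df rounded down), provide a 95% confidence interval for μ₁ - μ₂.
(2.58, 7.82)

Difference: x̄₁ - x̄₂ = 5.20
SE = √(s₁²/n₁ + s₂²/n₂) = √(4.9²/38 + 9.4²/79) = 1.3230
df = 114.19 → 114 (Welch–Satterthwaite, rounded down)
t* = 1.981

CI: 5.20 ± 1.981 · 1.3230 = 5.20 ± 2.62 = (2.58, 7.82)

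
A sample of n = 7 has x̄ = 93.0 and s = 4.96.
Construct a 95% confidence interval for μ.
(88.41, 97.59)

t-interval (σ unknown):
df = n - 1 = 6
t* = 2.447 for 95% confidence

Margin of error = t* · s/√n = 2.447 · 4.96/√7 = 4.59

CI: (88.41, 97.59)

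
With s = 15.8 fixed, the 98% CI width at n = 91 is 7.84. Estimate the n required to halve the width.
n ≈ 364

CI width ∝ 1/√n
To reduce width by factor 2, need √n to grow by 2 → need 2² = 4 times as many samples.

Current: n = 91, width = 7.84
New: n = 364, width ≈ 3.87

Width reduced by factor of 7.84/3.87 = 2.03.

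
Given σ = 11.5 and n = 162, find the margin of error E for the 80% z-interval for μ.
Margin of error = 1.16

Margin of error = z* · σ/√n
= 1.282 · 11.5/√162
= 1.282 · 11.5/12.7279
= 1.16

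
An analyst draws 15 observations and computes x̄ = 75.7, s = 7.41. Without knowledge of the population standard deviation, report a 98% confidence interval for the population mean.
(70.68, 80.72)

t-interval (σ unknown):
df = n - 1 = 14
t* = 2.624 for 98% confidence

Margin of error = t* · s/√n = 2.624 · 7.41/√15 = 5.02

CI: (70.68, 80.72)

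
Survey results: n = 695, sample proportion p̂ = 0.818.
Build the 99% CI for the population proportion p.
(0.780, 0.856)

Proportion CI:
SE = √(p̂(1-p̂)/n) = √(0.818 · 0.182 / 695) = 0.01464

z* = 2.576
Margin = z* · SE = 2.576 · 0.01464 = 0.0377

CI: 0.818 ± 0.0377 = (0.780, 0.856)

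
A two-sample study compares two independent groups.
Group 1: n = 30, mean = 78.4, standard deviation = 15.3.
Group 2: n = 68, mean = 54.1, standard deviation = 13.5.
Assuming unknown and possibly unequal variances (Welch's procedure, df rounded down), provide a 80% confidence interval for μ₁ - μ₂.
(20.09, 28.51)

Difference: x̄₁ - x̄₂ = 24.30
SE = √(s₁²/n₁ + s₂²/n₂) = √(15.3²/30 + 13.5²/68) = 3.2378
df = 49.80 → 49 (Welch–Satterthwaite, rounded down)
t* = 1.299

CI: 24.30 ± 1.299 · 3.2378 = 24.30 ± 4.21 = (20.09, 28.51)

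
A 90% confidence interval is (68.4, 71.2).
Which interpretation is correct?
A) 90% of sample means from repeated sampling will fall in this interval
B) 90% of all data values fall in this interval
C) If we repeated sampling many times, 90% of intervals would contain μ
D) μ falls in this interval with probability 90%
C

A) Wrong — coverage applies to intervals containing μ, not to future x̄ values.
B) Wrong — a CI is about the parameter μ, not individual data values.
C) Correct — this is the frequentist long-run coverage interpretation.
D) Wrong — μ is fixed; the randomness lives in the interval, not in μ.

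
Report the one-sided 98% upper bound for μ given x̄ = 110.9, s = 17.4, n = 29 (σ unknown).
μ ≤ 117.86

Upper bound (one-sided):
t* = 2.154 (one-sided for 98%)
Upper bound = x̄ + t* · s/√n = 110.9 + 2.154 · 17.4/√29 = 117.86

We are 98% confident that μ ≤ 117.86.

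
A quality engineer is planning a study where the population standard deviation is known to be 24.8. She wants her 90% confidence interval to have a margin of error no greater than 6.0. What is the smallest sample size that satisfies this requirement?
n ≥ 47

For margin E ≤ 6.0:
n ≥ (z* · σ / E)²
n ≥ (1.645 · 24.8 / 6.0)²
n ≥ 46.23

Minimum n = 47 (rounding up)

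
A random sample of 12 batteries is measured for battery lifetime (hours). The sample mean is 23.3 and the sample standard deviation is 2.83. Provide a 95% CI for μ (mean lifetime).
(21.50, 25.10)

t-interval (σ unknown):
df = n - 1 = 11
t* = 2.201 for 95% confidence

Margin of error = t* · s/√n = 2.201 · 2.83/√12 = 1.80

CI: (21.50, 25.10)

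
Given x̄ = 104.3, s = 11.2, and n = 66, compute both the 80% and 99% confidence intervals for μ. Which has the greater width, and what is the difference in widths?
99% CI is wider by 3.75

df = 65
80% CI: t* = 1.295, (102.51, 106.09), width = 2 · t* · s/√n = 3.57
99% CI: t* = 2.654, (100.64, 107.96), width = 2 · t* · s/√n = 7.32

The 99% CI is wider by 7.32 - 3.57 = 3.75.
Higher confidence requires a wider interval.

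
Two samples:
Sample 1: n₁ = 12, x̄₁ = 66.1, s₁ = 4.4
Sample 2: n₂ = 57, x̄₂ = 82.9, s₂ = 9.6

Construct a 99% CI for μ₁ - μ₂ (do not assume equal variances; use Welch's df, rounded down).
(-21.69, -11.91)

Difference: x̄₁ - x̄₂ = -16.80
SE = √(s₁²/n₁ + s₂²/n₂) = √(4.4²/12 + 9.6²/57) = 1.7973
df = 36.83 → 36 (Welch–Satterthwaite, rounded down)
t* = 2.719

CI: -16.80 ± 2.719 · 1.7973 = -16.80 ± 4.89 = (-21.69, -11.91)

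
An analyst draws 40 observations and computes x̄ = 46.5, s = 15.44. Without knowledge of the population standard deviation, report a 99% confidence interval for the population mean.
(39.89, 53.11)

t-interval (σ unknown):
df = n - 1 = 39
t* = 2.708 for 99% confidence

Margin of error = t* · s/√n = 2.708 · 15.44/√40 = 6.61

CI: (39.89, 53.11)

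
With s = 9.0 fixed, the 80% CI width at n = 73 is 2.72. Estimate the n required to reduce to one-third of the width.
n ≈ 657

CI width ∝ 1/√n
To reduce width by factor 3, need √n to grow by 3 → need 3² = 9 times as many samples.

Current: n = 73, width = 2.72
New: n = 657, width ≈ 0.90

Width reduced by factor of 2.72/0.90 = 3.02.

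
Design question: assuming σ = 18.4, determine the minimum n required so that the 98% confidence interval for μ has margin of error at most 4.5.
n ≥ 91

For margin E ≤ 4.5:
n ≥ (z* · σ / E)²
n ≥ (2.326 · 18.4 / 4.5)²
n ≥ 90.45

Minimum n = 91 (rounding up)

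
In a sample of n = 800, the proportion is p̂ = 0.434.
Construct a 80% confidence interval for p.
(0.412, 0.456)

Proportion CI:
SE = √(p̂(1-p̂)/n) = √(0.434 · 0.566 / 800) = 0.01752

z* = 1.282
Margin = z* · SE = 1.282 · 0.01752 = 0.0225

CI: 0.434 ± 0.0225 = (0.412, 0.456)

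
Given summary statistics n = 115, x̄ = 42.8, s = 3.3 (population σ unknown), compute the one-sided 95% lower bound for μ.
μ ≥ 42.29

Lower bound (one-sided):
t* = 1.658 (one-sided for 95%)
Lower bound = x̄ - t* · s/√n = 42.8 - 1.658 · 3.3/√115 = 42.29

We are 95% confident that μ ≥ 42.29.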